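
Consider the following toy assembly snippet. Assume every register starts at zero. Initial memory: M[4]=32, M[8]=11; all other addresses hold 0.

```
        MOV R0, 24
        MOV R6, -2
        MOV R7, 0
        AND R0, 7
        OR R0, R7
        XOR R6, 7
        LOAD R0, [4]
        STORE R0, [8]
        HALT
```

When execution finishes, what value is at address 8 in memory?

32

MOV R0, 24 → R0=24
MOV R6, -2 → R6=-2
MOV R7, 0 → R7=0
AND R0, 7 → R0=24&7=0
OR R0, R7 → R0=0|0=0
XOR R6, 7 → R6=(-2)^7=-7
LOAD R0, [4] → R0=M[4]=32
STORE R0, [8] → M[8]=32
halt.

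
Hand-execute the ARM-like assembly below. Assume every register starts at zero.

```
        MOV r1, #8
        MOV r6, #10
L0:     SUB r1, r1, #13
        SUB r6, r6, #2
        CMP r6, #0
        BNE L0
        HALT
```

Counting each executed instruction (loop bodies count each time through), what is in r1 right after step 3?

after MOV r1, #8: r1=8
after MOV r6, #10: r6=10
after SUB r1, r1, #13: r1=8-13=-5
After step 3: r1 = -5.

-5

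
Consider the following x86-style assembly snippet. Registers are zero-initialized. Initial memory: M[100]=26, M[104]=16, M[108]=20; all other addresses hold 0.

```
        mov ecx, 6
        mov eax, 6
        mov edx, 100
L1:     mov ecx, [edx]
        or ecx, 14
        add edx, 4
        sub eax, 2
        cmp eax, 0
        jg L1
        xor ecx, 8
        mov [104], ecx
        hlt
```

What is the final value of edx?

ecx=6
eax=6
edx=100
ecx=M[100]=26
ecx=26|14=30
edx=100+4=104
eax=6-2=4
cmp eax, 0  (cmp 4,0)
jg L1: taken
ecx=M[104]=16
ecx=16|14=30
edx=104+4=108
eax=4-2=2
cmp eax, 0  (cmp 2,0)
jg L1: taken
ecx=M[108]=20
ecx=20|14=30
edx=108+4=112
eax=2-2=0
cmp eax, 0  (cmp 0,0)
jg L1: not taken
ecx=30^8=22
mov [104], ecx → M[104]=22
halt.

112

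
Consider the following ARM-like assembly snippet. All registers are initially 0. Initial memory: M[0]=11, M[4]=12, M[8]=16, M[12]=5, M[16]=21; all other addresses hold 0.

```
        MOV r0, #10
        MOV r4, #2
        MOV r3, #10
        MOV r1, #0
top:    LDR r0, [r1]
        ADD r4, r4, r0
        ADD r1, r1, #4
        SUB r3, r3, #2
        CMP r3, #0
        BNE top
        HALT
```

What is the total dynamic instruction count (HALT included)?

r0=10
r4=2
r3=10
r1=0
r0=M[0]=11
r4=2+11=13
r1=0+4=4
r3=10-2=8
CMP r3, #0  (cmp 8,0)
BNE top: taken
r0=M[4]=12
r4=13+12=25
r1=4+4=8
r3=8-2=6
CMP r3, #0  (cmp 6,0)
BNE top: taken
r0=M[8]=16
r4=25+16=41
r1=8+4=12
r3=6-2=4
CMP r3, #0  (cmp 4,0)
BNE top: taken
r0=M[12]=5
r4=41+5=46
r1=12+4=16
r3=4-2=2
CMP r3, #0  (cmp 2,0)
BNE top: taken
r0=M[16]=21
r4=46+21=67
r1=16+4=20
r3=2-2=0
CMP r3, #0  (cmp 0,0)
BNE top: not taken
halt.
Total executed instructions: 35.

35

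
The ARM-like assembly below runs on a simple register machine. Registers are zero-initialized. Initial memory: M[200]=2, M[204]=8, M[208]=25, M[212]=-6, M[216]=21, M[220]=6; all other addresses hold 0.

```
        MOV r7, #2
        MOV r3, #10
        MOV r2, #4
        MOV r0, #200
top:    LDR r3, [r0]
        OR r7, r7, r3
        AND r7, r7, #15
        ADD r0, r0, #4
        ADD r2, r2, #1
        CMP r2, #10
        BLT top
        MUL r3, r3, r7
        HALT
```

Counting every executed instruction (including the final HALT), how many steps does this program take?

48

r7=2
r3=10
r2=4
r0=200
r3=M[200]=2
r7=2|2=2
r7=2&15=2
r0=200+4=204
r2=4+1=5
CMP r2, #10  (cmp 5,10)
BLT top: taken
r3=M[204]=8
r7=2|8=10
r7=10&15=10
r0=204+4=208
r2=5+1=6
CMP r2, #10  (cmp 6,10)
BLT top: taken
r3=M[208]=25
r7=10|25=27
r7=27&15=11
r0=208+4=212
r2=6+1=7
CMP r2, #10  (cmp 7,10)
BLT top: taken
r3=M[212]=-6
r7=11|(-6)=-5
r7=(-5)&15=11
r0=212+4=216
r2=7+1=8
CMP r2, #10  (cmp 8,10)
BLT top: taken
r3=M[216]=21
r7=11|21=31
r7=31&15=15
r0=216+4=220
r2=8+1=9
CMP r2, #10  (cmp 9,10)
BLT top: taken
r3=M[220]=6
r7=15|6=15
r7=15&15=15
r0=220+4=224
r2=9+1=10
CMP r2, #10  (cmp 10,10)
BLT top: not taken
r3=6*15=90
halt.
Total executed instructions: 48.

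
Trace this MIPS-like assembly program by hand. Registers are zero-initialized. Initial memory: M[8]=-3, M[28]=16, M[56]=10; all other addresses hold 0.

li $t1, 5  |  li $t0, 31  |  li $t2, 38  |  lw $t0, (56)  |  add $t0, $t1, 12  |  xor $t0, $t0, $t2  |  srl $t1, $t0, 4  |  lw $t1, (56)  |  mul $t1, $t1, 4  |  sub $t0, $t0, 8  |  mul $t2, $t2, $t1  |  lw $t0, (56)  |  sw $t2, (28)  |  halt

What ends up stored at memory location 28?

$t1=5
$t0=31
$t2=38
$t0=M[56]=10
$t0=5+12=17
$t0=17^38=55
$t1=55>>4=3
$t1=M[56]=10
$t1=10*4=40
$t0=55-8=47
$t2=38*40=1520
$t0=M[56]=10
sw $t2, (28) → M[28]=1520
halt.

1520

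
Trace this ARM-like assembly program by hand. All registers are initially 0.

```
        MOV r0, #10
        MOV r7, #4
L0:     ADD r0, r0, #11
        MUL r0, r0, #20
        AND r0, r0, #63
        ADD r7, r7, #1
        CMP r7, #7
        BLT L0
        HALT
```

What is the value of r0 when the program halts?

MOV r0, #10 → r0=10
MOV r7, #4 → r7=4
ADD r0, r0, #11 → r0=10+11=21
MUL r0, r0, #20 → r0=21*20=420
AND r0, r0, #63 → r0=420&63=36
ADD r7, r7, #1 → r7=4+1=5
CMP r7, #7  (cmp 5,7)
BLT L0: taken
ADD r0, r0, #11 → r0=36+11=47
MUL r0, r0, #20 → r0=47*20=940
AND r0, r0, #63 → r0=940&63=44
ADD r7, r7, #1 → r7=5+1=6
CMP r7, #7  (cmp 6,7)
BLT L0: taken
ADD r0, r0, #11 → r0=44+11=55
MUL r0, r0, #20 → r0=55*20=1100
AND r0, r0, #63 → r0=1100&63=12
ADD r7, r7, #1 → r7=6+1=7
CMP r7, #7  (cmp 7,7)
BLT L0: not taken
halt.

12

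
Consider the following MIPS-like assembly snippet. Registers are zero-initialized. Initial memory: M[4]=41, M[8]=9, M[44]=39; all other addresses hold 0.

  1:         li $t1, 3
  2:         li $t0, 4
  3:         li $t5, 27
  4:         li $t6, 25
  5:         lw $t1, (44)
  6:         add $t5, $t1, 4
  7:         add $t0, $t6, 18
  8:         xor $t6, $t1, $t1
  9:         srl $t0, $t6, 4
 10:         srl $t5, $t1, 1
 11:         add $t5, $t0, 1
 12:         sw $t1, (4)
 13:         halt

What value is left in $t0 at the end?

li $t1, 3 → $t1=3
li $t0, 4 → $t0=4
li $t5, 27 → $t5=27
li $t6, 25 → $t6=25
lw $t1, (44) → $t1=M[44]=39
add $t5, $t1, 4 → $t5=39+4=43
add $t0, $t6, 18 → $t0=25+18=43
xor $t6, $t1, $t1 → $t6=39^39=0
srl $t0, $t6, 4 → $t0=0>>4=0
srl $t5, $t1, 1 → $t5=39>>1=19
add $t5, $t0, 1 → $t5=0+1=1
sw $t1, (4) → M[4]=39
halt.

0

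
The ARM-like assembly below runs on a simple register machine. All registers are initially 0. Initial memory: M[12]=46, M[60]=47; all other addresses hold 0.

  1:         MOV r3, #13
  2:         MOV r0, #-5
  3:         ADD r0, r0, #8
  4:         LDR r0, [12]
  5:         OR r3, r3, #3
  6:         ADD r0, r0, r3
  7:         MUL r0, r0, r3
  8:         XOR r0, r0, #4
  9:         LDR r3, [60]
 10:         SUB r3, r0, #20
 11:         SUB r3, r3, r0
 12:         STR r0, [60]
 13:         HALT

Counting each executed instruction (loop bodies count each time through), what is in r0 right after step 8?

MOV r3, #13 → r3=13
MOV r0, #-5 → r0=-5
ADD r0, r0, #8 → r0=(-5)+8=3
LDR r0, [12] → r0=M[12]=46
OR r3, r3, #3 → r3=13|3=15
ADD r0, r0, r3 → r0=46+15=61
MUL r0, r0, r3 → r0=61*15=915
XOR r0, r0, #4 → r0=915^4=919
After step 8: r0 = 919.

919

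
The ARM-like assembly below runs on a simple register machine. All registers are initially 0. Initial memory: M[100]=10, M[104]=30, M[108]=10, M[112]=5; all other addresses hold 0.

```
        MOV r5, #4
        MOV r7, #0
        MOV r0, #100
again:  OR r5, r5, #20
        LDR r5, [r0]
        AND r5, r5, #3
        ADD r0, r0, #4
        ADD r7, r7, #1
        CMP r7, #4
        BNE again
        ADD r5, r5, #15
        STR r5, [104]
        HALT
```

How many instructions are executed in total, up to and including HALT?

MOV r5, #4 → r5=4
MOV r7, #0 → r7=0
MOV r0, #100 → r0=100
OR r5, r5, #20 → r5=4|20=20
LDR r5, [r0] → r5=M[100]=10
AND r5, r5, #3 → r5=10&3=2
ADD r0, r0, #4 → r0=100+4=104
ADD r7, r7, #1 → r7=0+1=1
CMP r7, #4  (cmp 1,4)
BNE again: taken
OR r5, r5, #20 → r5=2|20=22
LDR r5, [r0] → r5=M[104]=30
AND r5, r5, #3 → r5=30&3=2
ADD r0, r0, #4 → r0=104+4=108
ADD r7, r7, #1 → r7=1+1=2
CMP r7, #4  (cmp 2,4)
BNE again: taken
OR r5, r5, #20 → r5=2|20=22
LDR r5, [r0] → r5=M[108]=10
AND r5, r5, #3 → r5=10&3=2
ADD r0, r0, #4 → r0=108+4=112
ADD r7, r7, #1 → r7=2+1=3
CMP r7, #4  (cmp 3,4)
BNE again: taken
OR r5, r5, #20 → r5=2|20=22
LDR r5, [r0] → r5=M[112]=5
AND r5, r5, #3 → r5=5&3=1
ADD r0, r0, #4 → r0=112+4=116
ADD r7, r7, #1 → r7=3+1=4
CMP r7, #4  (cmp 4,4)
BNE again: not taken
ADD r5, r5, #15 → r5=1+15=16
STR r5, [104] → M[104]=16
halt.
Total executed instructions: 34.

34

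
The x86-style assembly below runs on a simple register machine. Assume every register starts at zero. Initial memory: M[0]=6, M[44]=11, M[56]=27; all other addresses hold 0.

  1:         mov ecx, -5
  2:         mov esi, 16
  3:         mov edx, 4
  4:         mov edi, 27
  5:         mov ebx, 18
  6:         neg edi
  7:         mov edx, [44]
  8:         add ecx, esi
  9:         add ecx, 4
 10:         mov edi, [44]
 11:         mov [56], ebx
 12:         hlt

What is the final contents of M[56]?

after mov ecx, -5: ecx=-5
after mov esi, 16: esi=16
after mov edx, 4: edx=4
after mov edi, 27: edi=27
after mov ebx, 18: ebx=18
after neg edi: edi=-(27)=-27
after mov edx, [44]: edx=M[44]=11
after add ecx, esi: ecx=(-5)+16=11
after add ecx, 4: ecx=11+4=15
after mov edi, [44]: edi=M[44]=11
mov [56], ebx → M[56]=18
halt.

18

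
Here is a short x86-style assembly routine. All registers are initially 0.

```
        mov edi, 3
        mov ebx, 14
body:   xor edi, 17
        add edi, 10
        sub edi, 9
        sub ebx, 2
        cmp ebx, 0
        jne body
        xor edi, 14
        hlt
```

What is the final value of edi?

29

mov edi, 3 → edi=3
mov ebx, 14 → ebx=14
xor edi, 17 → edi=3^17=18
add edi, 10 → edi=18+10=28
sub edi, 9 → edi=28-9=19
sub ebx, 2 → ebx=14-2=12
cmp ebx, 0  (cmp 12,0)
jne body: taken
xor edi, 17 → edi=19^17=2
add edi, 10 → edi=2+10=12
sub edi, 9 → edi=12-9=3
sub ebx, 2 → ebx=12-2=10
cmp ebx, 0  (cmp 10,0)
jne body: taken
xor edi, 17 → edi=3^17=18
add edi, 10 → edi=18+10=28
sub edi, 9 → edi=28-9=19
sub ebx, 2 → ebx=10-2=8
cmp ebx, 0  (cmp 8,0)
jne body: taken
xor edi, 17 → edi=19^17=2
add edi, 10 → edi=2+10=12
sub edi, 9 → edi=12-9=3
sub ebx, 2 → ebx=8-2=6
cmp ebx, 0  (cmp 6,0)
jne body: taken
xor edi, 17 → edi=3^17=18
add edi, 10 → edi=18+10=28
sub edi, 9 → edi=28-9=19
sub ebx, 2 → ebx=6-2=4
cmp ebx, 0  (cmp 4,0)
jne body: taken
xor edi, 17 → edi=19^17=2
add edi, 10 → edi=2+10=12
sub edi, 9 → edi=12-9=3
sub ebx, 2 → ebx=4-2=2
cmp ebx, 0  (cmp 2,0)
jne body: taken
xor edi, 17 → edi=3^17=18
add edi, 10 → edi=18+10=28
sub edi, 9 → edi=28-9=19
sub ebx, 2 → ebx=2-2=0
cmp ebx, 0  (cmp 0,0)
jne body: not taken
xor edi, 14 → edi=19^14=29
halt.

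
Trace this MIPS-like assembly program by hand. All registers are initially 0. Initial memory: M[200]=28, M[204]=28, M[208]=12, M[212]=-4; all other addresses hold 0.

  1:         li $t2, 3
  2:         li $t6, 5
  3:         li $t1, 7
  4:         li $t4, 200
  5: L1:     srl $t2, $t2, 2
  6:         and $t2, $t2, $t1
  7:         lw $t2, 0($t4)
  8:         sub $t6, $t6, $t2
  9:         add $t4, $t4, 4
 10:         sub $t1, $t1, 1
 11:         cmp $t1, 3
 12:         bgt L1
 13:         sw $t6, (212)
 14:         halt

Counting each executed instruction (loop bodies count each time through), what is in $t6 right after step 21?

li $t2, 3 → $t2=3
li $t6, 5 → $t6=5
li $t1, 7 → $t1=7
li $t4, 200 → $t4=200
srl $t2, $t2, 2 → $t2=3>>2=0
and $t2, $t2, $t1 → $t2=0&7=0
lw $t2, 0($t4) → $t2=M[200]=28
sub $t6, $t6, $t2 → $t6=5-28=-23
add $t4, $t4, 4 → $t4=200+4=204
sub $t1, $t1, 1 → $t1=7-1=6
cmp $t1, 3  (cmp 6,3)
bgt L1: taken
srl $t2, $t2, 2 → $t2=28>>2=7
and $t2, $t2, $t1 → $t2=7&6=6
lw $t2, 0($t4) → $t2=M[204]=28
sub $t6, $t6, $t2 → $t6=(-23)-28=-51
add $t4, $t4, 4 → $t4=204+4=208
sub $t1, $t1, 1 → $t1=6-1=5
cmp $t1, 3  (cmp 5,3)
bgt L1: taken
srl $t2, $t2, 2 → $t2=28>>2=7
After step 21: $t6 = -51.

-51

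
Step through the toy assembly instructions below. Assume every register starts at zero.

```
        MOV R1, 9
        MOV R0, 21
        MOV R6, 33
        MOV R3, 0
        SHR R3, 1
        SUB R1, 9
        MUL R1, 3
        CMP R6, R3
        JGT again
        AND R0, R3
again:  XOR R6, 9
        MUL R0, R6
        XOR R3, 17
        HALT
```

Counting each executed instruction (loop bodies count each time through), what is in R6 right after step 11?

MOV R1, 9 → R1=9
MOV R0, 21 → R0=21
MOV R6, 33 → R6=33
MOV R3, 0 → R3=0
SHR R3, 1 → R3=0>>1=0
SUB R1, 9 → R1=9-9=0
MUL R1, 3 → R1=0*3=0
CMP R6, R3  (cmp 33,0)
JGT again: taken
XOR R6, 9 → R6=33^9=40
MUL R0, R6 → R0=21*40=840
After step 11: R6 = 40.

40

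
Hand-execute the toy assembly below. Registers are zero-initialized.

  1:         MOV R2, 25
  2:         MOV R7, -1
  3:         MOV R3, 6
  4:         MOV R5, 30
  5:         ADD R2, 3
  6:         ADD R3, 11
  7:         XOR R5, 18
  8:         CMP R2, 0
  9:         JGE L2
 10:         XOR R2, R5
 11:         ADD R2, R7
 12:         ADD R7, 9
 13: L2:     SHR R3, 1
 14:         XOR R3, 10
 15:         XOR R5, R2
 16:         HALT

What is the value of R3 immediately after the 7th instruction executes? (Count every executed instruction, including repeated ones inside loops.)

MOV R2, 25 → R2=25
MOV R7, -1 → R7=-1
MOV R3, 6 → R3=6
MOV R5, 30 → R5=30
ADD R2, 3 → R2=25+3=28
ADD R3, 11 → R3=6+11=17
XOR R5, 18 → R5=30^18=12
After step 7: R3 = 17.

17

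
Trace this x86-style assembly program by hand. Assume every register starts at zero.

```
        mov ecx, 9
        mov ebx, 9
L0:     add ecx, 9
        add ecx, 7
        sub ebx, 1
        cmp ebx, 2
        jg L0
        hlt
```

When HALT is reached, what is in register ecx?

mov ecx, 9 → ecx=9
mov ebx, 9 → ebx=9
add ecx, 9 → ecx=9+9=18
add ecx, 7 → ecx=18+7=25
sub ebx, 1 → ebx=9-1=8
cmp ebx, 2  (cmp 8,2)
jg L0: taken
add ecx, 9 → ecx=25+9=34
add ecx, 7 → ecx=34+7=41
sub ebx, 1 → ebx=8-1=7
cmp ebx, 2  (cmp 7,2)
jg L0: taken
add ecx, 9 → ecx=41+9=50
add ecx, 7 → ecx=50+7=57
sub ebx, 1 → ebx=7-1=6
cmp ebx, 2  (cmp 6,2)
jg L0: taken
add ecx, 9 → ecx=57+9=66
add ecx, 7 → ecx=66+7=73
sub ebx, 1 → ebx=6-1=5
cmp ebx, 2  (cmp 5,2)
jg L0: taken
add ecx, 9 → ecx=73+9=82
add ecx, 7 → ecx=82+7=89
sub ebx, 1 → ebx=5-1=4
cmp ebx, 2  (cmp 4,2)
jg L0: taken
add ecx, 9 → ecx=89+9=98
add ecx, 7 → ecx=98+7=105
sub ebx, 1 → ebx=4-1=3
cmp ebx, 2  (cmp 3,2)
jg L0: taken
add ecx, 9 → ecx=105+9=114
add ecx, 7 → ecx=114+7=121
sub ebx, 1 → ebx=3-1=2
cmp ebx, 2  (cmp 2,2)
jg L0: not taken
halt.

121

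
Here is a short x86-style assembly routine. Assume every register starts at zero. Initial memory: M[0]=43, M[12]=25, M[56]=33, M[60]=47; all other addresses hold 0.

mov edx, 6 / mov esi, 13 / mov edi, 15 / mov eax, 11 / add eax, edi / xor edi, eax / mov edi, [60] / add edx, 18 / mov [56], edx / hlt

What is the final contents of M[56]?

24

mov edx, 6 → edx=6
mov esi, 13 → esi=13
mov edi, 15 → edi=15
mov eax, 11 → eax=11
add eax, edi → eax=11+15=26
xor edi, eax → edi=15^26=21
mov edi, [60] → edi=M[60]=47
add edx, 18 → edx=6+18=24
mov [56], edx → M[56]=24
halt.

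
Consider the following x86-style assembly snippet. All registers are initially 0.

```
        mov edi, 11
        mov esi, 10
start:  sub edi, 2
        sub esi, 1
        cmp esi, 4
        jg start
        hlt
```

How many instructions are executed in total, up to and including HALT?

mov edi, 11 → edi=11
mov esi, 10 → esi=10
sub edi, 2 → edi=11-2=9
sub esi, 1 → esi=10-1=9
cmp esi, 4  (cmp 9,4)
jg start: taken
sub edi, 2 → edi=9-2=7
sub esi, 1 → esi=9-1=8
cmp esi, 4  (cmp 8,4)
jg start: taken
sub edi, 2 → edi=7-2=5
sub esi, 1 → esi=8-1=7
cmp esi, 4  (cmp 7,4)
jg start: taken
sub edi, 2 → edi=5-2=3
sub esi, 1 → esi=7-1=6
cmp esi, 4  (cmp 6,4)
jg start: taken
sub edi, 2 → edi=3-2=1
sub esi, 1 → esi=6-1=5
cmp esi, 4  (cmp 5,4)
jg start: taken
sub edi, 2 → edi=1-2=-1
sub esi, 1 → esi=5-1=4
cmp esi, 4  (cmp 4,4)
jg start: not taken
halt.
Total executed instructions: 27.

27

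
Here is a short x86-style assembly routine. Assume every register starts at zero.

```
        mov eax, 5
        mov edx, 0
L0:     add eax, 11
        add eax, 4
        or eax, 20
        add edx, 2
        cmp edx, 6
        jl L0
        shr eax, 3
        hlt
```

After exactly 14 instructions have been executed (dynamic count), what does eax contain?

mov eax, 5 → eax=5
mov edx, 0 → edx=0
add eax, 11 → eax=5+11=16
add eax, 4 → eax=16+4=20
or eax, 20 → eax=20|20=20
add edx, 2 → edx=0+2=2
cmp edx, 6  (cmp 2,6)
jl L0: taken
add eax, 11 → eax=20+11=31
add eax, 4 → eax=31+4=35
or eax, 20 → eax=35|20=55
add edx, 2 → edx=2+2=4
cmp edx, 6  (cmp 4,6)
jl L0: taken
After step 14: eax = 55.

55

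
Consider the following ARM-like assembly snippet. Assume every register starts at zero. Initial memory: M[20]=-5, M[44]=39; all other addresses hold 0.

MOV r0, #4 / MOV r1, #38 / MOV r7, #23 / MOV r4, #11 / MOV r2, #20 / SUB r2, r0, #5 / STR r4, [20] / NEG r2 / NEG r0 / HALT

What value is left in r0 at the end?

-4

after MOV r0, #4: r0=4
after MOV r1, #38: r1=38
after MOV r7, #23: r7=23
after MOV r4, #11: r4=11
after MOV r2, #20: r2=20
after SUB r2, r0, #5: r2=4-5=-1
STR r4, [20] → M[20]=11
after NEG r2: r2=-(-1)=1
after NEG r0: r0=-(4)=-4
halt.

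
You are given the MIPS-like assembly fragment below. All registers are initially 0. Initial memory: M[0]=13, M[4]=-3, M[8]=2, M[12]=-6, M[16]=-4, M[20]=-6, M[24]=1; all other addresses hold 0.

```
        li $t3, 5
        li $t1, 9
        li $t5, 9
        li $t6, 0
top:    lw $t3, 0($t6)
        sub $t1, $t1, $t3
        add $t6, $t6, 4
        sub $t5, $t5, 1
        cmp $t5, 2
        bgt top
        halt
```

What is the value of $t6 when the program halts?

$t3=5
$t1=9
$t5=9
$t6=0
$t3=M[0]=13
$t1=9-13=-4
$t6=0+4=4
$t5=9-1=8
cmp $t5, 2  (cmp 8,2)
bgt top: taken
$t3=M[4]=-3
$t1=(-4)-(-3)=-1
$t6=4+4=8
$t5=8-1=7
cmp $t5, 2  (cmp 7,2)
bgt top: taken
$t3=M[8]=2
$t1=(-1)-2=-3
$t6=8+4=12
$t5=7-1=6
cmp $t5, 2  (cmp 6,2)
bgt top: taken
$t3=M[12]=-6
$t1=(-3)-(-6)=3
$t6=12+4=16
$t5=6-1=5
cmp $t5, 2  (cmp 5,2)
bgt top: taken
$t3=M[16]=-4
$t1=3-(-4)=7
$t6=16+4=20
$t5=5-1=4
cmp $t5, 2  (cmp 4,2)
bgt top: taken
$t3=M[20]=-6
$t1=7-(-6)=13
$t6=20+4=24
$t5=4-1=3
cmp $t5, 2  (cmp 3,2)
bgt top: taken
$t3=M[24]=1
$t1=13-1=12
$t6=24+4=28
$t5=3-1=2
cmp $t5, 2  (cmp 2,2)
bgt top: not taken
halt.

28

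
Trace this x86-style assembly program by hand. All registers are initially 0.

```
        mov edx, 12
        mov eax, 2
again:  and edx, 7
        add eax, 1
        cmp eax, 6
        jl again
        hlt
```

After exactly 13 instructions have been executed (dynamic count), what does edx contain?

mov edx, 12 → edx=12
mov eax, 2 → eax=2
and edx, 7 → edx=12&7=4
add eax, 1 → eax=2+1=3
cmp eax, 6  (cmp 3,6)
jl again: taken
and edx, 7 → edx=4&7=4
add eax, 1 → eax=3+1=4
cmp eax, 6  (cmp 4,6)
jl again: taken
and edx, 7 → edx=4&7=4
add eax, 1 → eax=4+1=5
cmp eax, 6  (cmp 5,6)
After step 13: edx = 4.

4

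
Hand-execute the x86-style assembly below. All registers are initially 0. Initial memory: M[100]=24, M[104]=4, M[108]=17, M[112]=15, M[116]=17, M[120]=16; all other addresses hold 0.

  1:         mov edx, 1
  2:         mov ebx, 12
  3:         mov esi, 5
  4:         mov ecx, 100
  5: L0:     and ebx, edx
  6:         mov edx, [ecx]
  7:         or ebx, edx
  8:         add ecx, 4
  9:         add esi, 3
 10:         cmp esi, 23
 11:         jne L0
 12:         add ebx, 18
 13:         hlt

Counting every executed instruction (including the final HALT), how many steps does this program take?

48

edx=1
ebx=12
esi=5
ecx=100
ebx=12&1=0
edx=M[100]=24
ebx=0|24=24
ecx=100+4=104
esi=5+3=8
cmp esi, 23  (cmp 8,23)
jne L0: taken
ebx=24&24=24
edx=M[104]=4
ebx=24|4=28
ecx=104+4=108
esi=8+3=11
cmp esi, 23  (cmp 11,23)
jne L0: taken
ebx=28&4=4
edx=M[108]=17
ebx=4|17=21
ecx=108+4=112
esi=11+3=14
cmp esi, 23  (cmp 14,23)
jne L0: taken
ebx=21&17=17
edx=M[112]=15
ebx=17|15=31
ecx=112+4=116
esi=14+3=17
cmp esi, 23  (cmp 17,23)
jne L0: taken
ebx=31&15=15
edx=M[116]=17
ebx=15|17=31
ecx=116+4=120
esi=17+3=20
cmp esi, 23  (cmp 20,23)
jne L0: taken
ebx=31&17=17
edx=M[120]=16
ebx=17|16=17
ecx=120+4=124
esi=20+3=23
cmp esi, 23  (cmp 23,23)
jne L0: not taken
ebx=17+18=35
halt.
Total executed instructions: 48.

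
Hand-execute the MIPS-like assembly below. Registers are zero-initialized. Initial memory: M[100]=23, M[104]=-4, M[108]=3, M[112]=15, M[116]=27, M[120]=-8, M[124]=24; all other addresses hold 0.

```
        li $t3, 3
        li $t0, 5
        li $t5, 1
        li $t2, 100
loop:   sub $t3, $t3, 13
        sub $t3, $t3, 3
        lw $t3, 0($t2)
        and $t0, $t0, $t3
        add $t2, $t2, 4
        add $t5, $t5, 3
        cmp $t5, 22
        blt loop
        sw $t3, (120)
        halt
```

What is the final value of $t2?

li $t3, 3 → $t3=3
li $t0, 5 → $t0=5
li $t5, 1 → $t5=1
li $t2, 100 → $t2=100
sub $t3, $t3, 13 → $t3=3-13=-10
sub $t3, $t3, 3 → $t3=(-10)-3=-13
lw $t3, 0($t2) → $t3=M[100]=23
and $t0, $t0, $t3 → $t0=5&23=5
add $t2, $t2, 4 → $t2=100+4=104
add $t5, $t5, 3 → $t5=1+3=4
cmp $t5, 22  (cmp 4,22)
blt loop: taken
sub $t3, $t3, 13 → $t3=23-13=10
sub $t3, $t3, 3 → $t3=10-3=7
lw $t3, 0($t2) → $t3=M[104]=-4
and $t0, $t0, $t3 → $t0=5&(-4)=4
add $t2, $t2, 4 → $t2=104+4=108
add $t5, $t5, 3 → $t5=4+3=7
cmp $t5, 22  (cmp 7,22)
blt loop: taken
sub $t3, $t3, 13 → $t3=(-4)-13=-17
sub $t3, $t3, 3 → $t3=(-17)-3=-20
lw $t3, 0($t2) → $t3=M[108]=3
and $t0, $t0, $t3 → $t0=4&3=0
add $t2, $t2, 4 → $t2=108+4=112
add $t5, $t5, 3 → $t5=7+3=10
cmp $t5, 22  (cmp 10,22)
blt loop: taken
sub $t3, $t3, 13 → $t3=3-13=-10
sub $t3, $t3, 3 → $t3=(-10)-3=-13
lw $t3, 0($t2) → $t3=M[112]=15
and $t0, $t0, $t3 → $t0=0&15=0
add $t2, $t2, 4 → $t2=112+4=116
add $t5, $t5, 3 → $t5=10+3=13
cmp $t5, 22  (cmp 13,22)
blt loop: taken
sub $t3, $t3, 13 → $t3=15-13=2
sub $t3, $t3, 3 → $t3=2-3=-1
lw $t3, 0($t2) → $t3=M[116]=27
and $t0, $t0, $t3 → $t0=0&27=0
add $t2, $t2, 4 → $t2=116+4=120
add $t5, $t5, 3 → $t5=13+3=16
cmp $t5, 22  (cmp 16,22)
blt loop: taken
sub $t3, $t3, 13 → $t3=27-13=14
sub $t3, $t3, 3 → $t3=14-3=11
lw $t3, 0($t2) → $t3=M[120]=-8
and $t0, $t0, $t3 → $t0=0&(-8)=0
add $t2, $t2, 4 → $t2=120+4=124
add $t5, $t5, 3 → $t5=16+3=19
cmp $t5, 22  (cmp 19,22)
blt loop: taken
sub $t3, $t3, 13 → $t3=(-8)-13=-21
sub $t3, $t3, 3 → $t3=(-21)-3=-24
lw $t3, 0($t2) → $t3=M[124]=24
and $t0, $t0, $t3 → $t0=0&24=0
add $t2, $t2, 4 → $t2=124+4=128
add $t5, $t5, 3 → $t5=19+3=22
cmp $t5, 22  (cmp 22,22)
blt loop: not taken
sw $t3, (120) → M[120]=24
halt.

128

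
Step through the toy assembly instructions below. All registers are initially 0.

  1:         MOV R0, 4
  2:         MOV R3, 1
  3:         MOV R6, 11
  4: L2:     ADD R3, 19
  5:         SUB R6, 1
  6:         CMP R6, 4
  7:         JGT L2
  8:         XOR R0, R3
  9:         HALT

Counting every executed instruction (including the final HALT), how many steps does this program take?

33

R0=4
R3=1
R6=11
R3=1+19=20
R6=11-1=10
CMP R6, 4  (cmp 10,4)
JGT L2: taken
R3=20+19=39
R6=10-1=9
CMP R6, 4  (cmp 9,4)
JGT L2: taken
R3=39+19=58
R6=9-1=8
CMP R6, 4  (cmp 8,4)
JGT L2: taken
R3=58+19=77
R6=8-1=7
CMP R6, 4  (cmp 7,4)
JGT L2: taken
R3=77+19=96
R6=7-1=6
CMP R6, 4  (cmp 6,4)
JGT L2: taken
R3=96+19=115
R6=6-1=5
CMP R6, 4  (cmp 5,4)
JGT L2: taken
R3=115+19=134
R6=5-1=4
CMP R6, 4  (cmp 4,4)
JGT L2: not taken
R0=4^134=130
halt.
Total executed instructions: 33.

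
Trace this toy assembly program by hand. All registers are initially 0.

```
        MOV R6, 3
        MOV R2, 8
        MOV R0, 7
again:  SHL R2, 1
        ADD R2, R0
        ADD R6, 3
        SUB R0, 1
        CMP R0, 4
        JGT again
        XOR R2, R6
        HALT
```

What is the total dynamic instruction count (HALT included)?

23

after MOV R6, 3: R6=3
after MOV R2, 8: R2=8
after MOV R0, 7: R0=7
after SHL R2, 1: R2=8<<1=16
after ADD R2, R0: R2=16+7=23
after ADD R6, 3: R6=3+3=6
after SUB R0, 1: R0=7-1=6
CMP R0, 4  (cmp 6,4)
JGT again: taken
after SHL R2, 1: R2=23<<1=46
after ADD R2, R0: R2=46+6=52
after ADD R6, 3: R6=6+3=9
after SUB R0, 1: R0=6-1=5
CMP R0, 4  (cmp 5,4)
JGT again: taken
after SHL R2, 1: R2=52<<1=104
after ADD R2, R0: R2=104+5=109
after ADD R6, 3: R6=9+3=12
after SUB R0, 1: R0=5-1=4
CMP R0, 4  (cmp 4,4)
JGT again: not taken
after XOR R2, R6: R2=109^12=97
halt.
Total executed instructions: 23.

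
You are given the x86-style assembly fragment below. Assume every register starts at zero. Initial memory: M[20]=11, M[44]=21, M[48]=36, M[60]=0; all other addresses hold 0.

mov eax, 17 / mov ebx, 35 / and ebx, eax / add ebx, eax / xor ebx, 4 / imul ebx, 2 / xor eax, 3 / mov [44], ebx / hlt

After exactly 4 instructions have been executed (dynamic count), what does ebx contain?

mov eax, 17 → eax=17
mov ebx, 35 → ebx=35
and ebx, eax → ebx=35&17=1
add ebx, eax → ebx=1+17=18
After step 4: ebx = 18.

18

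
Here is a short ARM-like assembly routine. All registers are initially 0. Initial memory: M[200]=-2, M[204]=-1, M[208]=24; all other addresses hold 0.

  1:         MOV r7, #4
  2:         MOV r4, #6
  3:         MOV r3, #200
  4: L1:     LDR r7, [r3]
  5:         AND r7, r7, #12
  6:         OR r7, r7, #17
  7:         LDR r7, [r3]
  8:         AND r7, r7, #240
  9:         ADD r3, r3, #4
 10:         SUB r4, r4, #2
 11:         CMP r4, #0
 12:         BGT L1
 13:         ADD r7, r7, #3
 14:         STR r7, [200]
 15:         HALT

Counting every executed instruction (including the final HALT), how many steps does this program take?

after MOV r7, #4: r7=4
after MOV r4, #6: r4=6
after MOV r3, #200: r3=200
after LDR r7, [r3]: r7=M[200]=-2
after AND r7, r7, #12: r7=(-2)&12=12
after OR r7, r7, #17: r7=12|17=29
after LDR r7, [r3]: r7=M[200]=-2
after AND r7, r7, #240: r7=(-2)&240=240
after ADD r3, r3, #4: r3=200+4=204
after SUB r4, r4, #2: r4=6-2=4
CMP r4, #0  (cmp 4,0)
BGT L1: taken
after LDR r7, [r3]: r7=M[204]=-1
after AND r7, r7, #12: r7=(-1)&12=12
after OR r7, r7, #17: r7=12|17=29
after LDR r7, [r3]: r7=M[204]=-1
after AND r7, r7, #240: r7=(-1)&240=240
after ADD r3, r3, #4: r3=204+4=208
after SUB r4, r4, #2: r4=4-2=2
CMP r4, #0  (cmp 2,0)
BGT L1: taken
after LDR r7, [r3]: r7=M[208]=24
after AND r7, r7, #12: r7=24&12=8
after OR r7, r7, #17: r7=8|17=25
after LDR r7, [r3]: r7=M[208]=24
after AND r7, r7, #240: r7=24&240=16
after ADD r3, r3, #4: r3=208+4=212
after SUB r4, r4, #2: r4=2-2=0
CMP r4, #0  (cmp 0,0)
BGT L1: not taken
after ADD r7, r7, #3: r7=16+3=19
STR r7, [200] → M[200]=19
halt.
Total executed instructions: 33.

33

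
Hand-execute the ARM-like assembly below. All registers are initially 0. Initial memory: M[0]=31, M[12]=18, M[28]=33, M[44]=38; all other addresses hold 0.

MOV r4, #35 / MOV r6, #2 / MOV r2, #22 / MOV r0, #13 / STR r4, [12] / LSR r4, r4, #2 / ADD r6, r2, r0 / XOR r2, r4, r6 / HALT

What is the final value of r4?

8

r4=35
r6=2
r2=22
r0=13
STR r4, [12] → M[12]=35
r4=35>>2=8
r6=22+13=35
r2=8^35=43
halt.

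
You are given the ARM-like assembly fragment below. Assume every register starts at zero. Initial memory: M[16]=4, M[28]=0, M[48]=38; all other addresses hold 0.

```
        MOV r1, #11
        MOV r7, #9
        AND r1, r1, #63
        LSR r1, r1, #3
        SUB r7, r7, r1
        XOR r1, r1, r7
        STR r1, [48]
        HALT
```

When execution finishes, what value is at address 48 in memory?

after MOV r1, #11: r1=11
after MOV r7, #9: r7=9
after AND r1, r1, #63: r1=11&63=11
after LSR r1, r1, #3: r1=11>>3=1
after SUB r7, r7, r1: r7=9-1=8
after XOR r1, r1, r7: r1=1^8=9
STR r1, [48] → M[48]=9
halt.

9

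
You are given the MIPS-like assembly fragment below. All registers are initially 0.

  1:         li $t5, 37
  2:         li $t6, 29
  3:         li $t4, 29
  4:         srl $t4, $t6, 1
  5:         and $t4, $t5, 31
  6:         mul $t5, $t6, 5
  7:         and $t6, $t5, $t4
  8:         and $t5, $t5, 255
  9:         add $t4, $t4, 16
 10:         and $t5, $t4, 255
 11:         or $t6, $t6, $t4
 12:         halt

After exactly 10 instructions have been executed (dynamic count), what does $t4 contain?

21

after li $t5, 37: $t5=37
after li $t6, 29: $t6=29
after li $t4, 29: $t4=29
after srl $t4, $t6, 1: $t4=29>>1=14
after and $t4, $t5, 31: $t4=37&31=5
after mul $t5, $t6, 5: $t5=29*5=145
after and $t6, $t5, $t4: $t6=145&5=1
after and $t5, $t5, 255: $t5=145&255=145
after add $t4, $t4, 16: $t4=5+16=21
after and $t5, $t4, 255: $t5=21&255=21
After step 10: $t4 = 21.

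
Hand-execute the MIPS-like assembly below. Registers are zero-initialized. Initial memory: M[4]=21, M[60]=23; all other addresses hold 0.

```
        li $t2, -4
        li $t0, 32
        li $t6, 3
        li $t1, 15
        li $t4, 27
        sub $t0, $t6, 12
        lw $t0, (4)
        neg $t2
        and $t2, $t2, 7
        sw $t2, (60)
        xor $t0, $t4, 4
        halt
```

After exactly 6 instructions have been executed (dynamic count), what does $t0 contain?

-9

li $t2, -4 → $t2=-4
li $t0, 32 → $t0=32
li $t6, 3 → $t6=3
li $t1, 15 → $t1=15
li $t4, 27 → $t4=27
sub $t0, $t6, 12 → $t0=3-12=-9
After step 6: $t0 = -9.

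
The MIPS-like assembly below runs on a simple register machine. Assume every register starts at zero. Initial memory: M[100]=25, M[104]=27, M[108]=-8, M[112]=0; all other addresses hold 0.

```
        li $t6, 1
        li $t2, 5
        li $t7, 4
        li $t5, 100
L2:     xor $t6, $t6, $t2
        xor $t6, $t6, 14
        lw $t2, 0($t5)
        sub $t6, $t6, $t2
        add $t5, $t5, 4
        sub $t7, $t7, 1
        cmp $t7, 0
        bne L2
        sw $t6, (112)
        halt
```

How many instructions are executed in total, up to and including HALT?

38

$t6=1
$t2=5
$t7=4
$t5=100
$t6=1^5=4
$t6=4^14=10
$t2=M[100]=25
$t6=10-25=-15
$t5=100+4=104
$t7=4-1=3
cmp $t7, 0  (cmp 3,0)
bne L2: taken
$t6=(-15)^25=-24
$t6=(-24)^14=-26
$t2=M[104]=27
$t6=(-26)-27=-53
$t5=104+4=108
$t7=3-1=2
cmp $t7, 0  (cmp 2,0)
bne L2: taken
$t6=(-53)^27=-48
$t6=(-48)^14=-34
$t2=M[108]=-8
$t6=(-34)-(-8)=-26
$t5=108+4=112
$t7=2-1=1
cmp $t7, 0  (cmp 1,0)
bne L2: taken
$t6=(-26)^(-8)=30
$t6=30^14=16
$t2=M[112]=0
$t6=16-0=16
$t5=112+4=116
$t7=1-1=0
cmp $t7, 0  (cmp 0,0)
bne L2: not taken
sw $t6, (112) → M[112]=16
halt.
Total executed instructions: 38.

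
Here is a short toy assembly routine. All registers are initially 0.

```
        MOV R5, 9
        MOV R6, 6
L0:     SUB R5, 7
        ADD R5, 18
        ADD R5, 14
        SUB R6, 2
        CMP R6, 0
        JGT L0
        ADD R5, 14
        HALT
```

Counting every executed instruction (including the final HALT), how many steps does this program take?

R5=9
R6=6
R5=9-7=2
R5=2+18=20
R5=20+14=34
R6=6-2=4
CMP R6, 0  (cmp 4,0)
JGT L0: taken
R5=34-7=27
R5=27+18=45
R5=45+14=59
R6=4-2=2
CMP R6, 0  (cmp 2,0)
JGT L0: taken
R5=59-7=52
R5=52+18=70
R5=70+14=84
R6=2-2=0
CMP R6, 0  (cmp 0,0)
JGT L0: not taken
R5=84+14=98
halt.
Total executed instructions: 22.

22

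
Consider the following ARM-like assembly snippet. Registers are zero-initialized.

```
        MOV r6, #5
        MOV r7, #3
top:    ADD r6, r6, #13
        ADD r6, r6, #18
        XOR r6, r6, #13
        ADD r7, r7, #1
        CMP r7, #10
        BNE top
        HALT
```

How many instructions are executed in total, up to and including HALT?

45

MOV r6, #5 → r6=5
MOV r7, #3 → r7=3
ADD r6, r6, #13 → r6=5+13=18
ADD r6, r6, #18 → r6=18+18=36
XOR r6, r6, #13 → r6=36^13=41
ADD r7, r7, #1 → r7=3+1=4
CMP r7, #10  (cmp 4,10)
BNE top: taken
ADD r6, r6, #13 → r6=41+13=54
ADD r6, r6, #18 → r6=54+18=72
XOR r6, r6, #13 → r6=72^13=69
ADD r7, r7, #1 → r7=4+1=5
CMP r7, #10  (cmp 5,10)
BNE top: taken
ADD r6, r6, #13 → r6=69+13=82
ADD r6, r6, #18 → r6=82+18=100
XOR r6, r6, #13 → r6=100^13=105
ADD r7, r7, #1 → r7=5+1=6
CMP r7, #10  (cmp 6,10)
BNE top: taken
ADD r6, r6, #13 → r6=105+13=118
ADD r6, r6, #18 → r6=118+18=136
XOR r6, r6, #13 → r6=136^13=133
ADD r7, r7, #1 → r7=6+1=7
CMP r7, #10  (cmp 7,10)
BNE top: taken
ADD r6, r6, #13 → r6=133+13=146
ADD r6, r6, #18 → r6=146+18=164
XOR r6, r6, #13 → r6=164^13=169
ADD r7, r7, #1 → r7=7+1=8
CMP r7, #10  (cmp 8,10)
BNE top: taken
ADD r6, r6, #13 → r6=169+13=182
ADD r6, r6, #18 → r6=182+18=200
XOR r6, r6, #13 → r6=200^13=197
ADD r7, r7, #1 → r7=8+1=9
CMP r7, #10  (cmp 9,10)
BNE top: taken
ADD r6, r6, #13 → r6=197+13=210
ADD r6, r6, #18 → r6=210+18=228
XOR r6, r6, #13 → r6=228^13=233
ADD r7, r7, #1 → r7=9+1=10
CMP r7, #10  (cmp 10,10)
BNE top: not taken
halt.
Total executed instructions: 45.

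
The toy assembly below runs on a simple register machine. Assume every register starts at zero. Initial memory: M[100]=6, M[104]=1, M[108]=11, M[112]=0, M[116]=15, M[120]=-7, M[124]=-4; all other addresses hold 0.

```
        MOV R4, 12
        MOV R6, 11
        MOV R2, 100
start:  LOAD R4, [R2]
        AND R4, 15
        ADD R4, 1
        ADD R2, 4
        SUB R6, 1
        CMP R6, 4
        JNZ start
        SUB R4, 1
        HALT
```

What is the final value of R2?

128

after MOV R4, 12: R4=12
after MOV R6, 11: R6=11
after MOV R2, 100: R2=100
after LOAD R4, [R2]: R4=M[100]=6
after AND R4, 15: R4=6&15=6
after ADD R4, 1: R4=6+1=7
after ADD R2, 4: R2=100+4=104
after SUB R6, 1: R6=11-1=10
CMP R6, 4  (cmp 10,4)
JNZ start: taken
after LOAD R4, [R2]: R4=M[104]=1
after AND R4, 15: R4=1&15=1
after ADD R4, 1: R4=1+1=2
after ADD R2, 4: R2=104+4=108
after SUB R6, 1: R6=10-1=9
CMP R6, 4  (cmp 9,4)
JNZ start: taken
after LOAD R4, [R2]: R4=M[108]=11
after AND R4, 15: R4=11&15=11
after ADD R4, 1: R4=11+1=12
after ADD R2, 4: R2=108+4=112
after SUB R6, 1: R6=9-1=8
CMP R6, 4  (cmp 8,4)
JNZ start: taken
after LOAD R4, [R2]: R4=M[112]=0
after AND R4, 15: R4=0&15=0
after ADD R4, 1: R4=0+1=1
after ADD R2, 4: R2=112+4=116
after SUB R6, 1: R6=8-1=7
CMP R6, 4  (cmp 7,4)
JNZ start: taken
after LOAD R4, [R2]: R4=M[116]=15
after AND R4, 15: R4=15&15=15
after ADD R4, 1: R4=15+1=16
after ADD R2, 4: R2=116+4=120
after SUB R6, 1: R6=7-1=6
CMP R6, 4  (cmp 6,4)
JNZ start: taken
after LOAD R4, [R2]: R4=M[120]=-7
after AND R4, 15: R4=(-7)&15=9
after ADD R4, 1: R4=9+1=10
after ADD R2, 4: R2=120+4=124
after SUB R6, 1: R6=6-1=5
CMP R6, 4  (cmp 5,4)
JNZ start: taken
after LOAD R4, [R2]: R4=M[124]=-4
after AND R4, 15: R4=(-4)&15=12
after ADD R4, 1: R4=12+1=13
after ADD R2, 4: R2=124+4=128
after SUB R6, 1: R6=5-1=4
CMP R6, 4  (cmp 4,4)
JNZ start: not taken
after SUB R4, 1: R4=13-1=12
halt.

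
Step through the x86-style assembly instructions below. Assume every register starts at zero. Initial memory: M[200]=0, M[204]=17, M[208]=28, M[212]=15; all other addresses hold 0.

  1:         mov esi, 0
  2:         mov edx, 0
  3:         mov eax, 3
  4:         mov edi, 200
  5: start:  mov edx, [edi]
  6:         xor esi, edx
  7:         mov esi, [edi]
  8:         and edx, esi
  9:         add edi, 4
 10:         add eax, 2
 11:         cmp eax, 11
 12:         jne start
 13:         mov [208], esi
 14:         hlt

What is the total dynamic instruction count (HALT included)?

esi=0
edx=0
eax=3
edi=200
edx=M[200]=0
esi=0^0=0
esi=M[200]=0
edx=0&0=0
edi=200+4=204
eax=3+2=5
cmp eax, 11  (cmp 5,11)
jne start: taken
edx=M[204]=17
esi=0^17=17
esi=M[204]=17
edx=17&17=17
edi=204+4=208
eax=5+2=7
cmp eax, 11  (cmp 7,11)
jne start: taken
edx=M[208]=28
esi=17^28=13
esi=M[208]=28
edx=28&28=28
edi=208+4=212
eax=7+2=9
cmp eax, 11  (cmp 9,11)
jne start: taken
edx=M[212]=15
esi=28^15=19
esi=M[212]=15
edx=15&15=15
edi=212+4=216
eax=9+2=11
cmp eax, 11  (cmp 11,11)
jne start: not taken
mov [208], esi → M[208]=15
halt.
Total executed instructions: 38.

38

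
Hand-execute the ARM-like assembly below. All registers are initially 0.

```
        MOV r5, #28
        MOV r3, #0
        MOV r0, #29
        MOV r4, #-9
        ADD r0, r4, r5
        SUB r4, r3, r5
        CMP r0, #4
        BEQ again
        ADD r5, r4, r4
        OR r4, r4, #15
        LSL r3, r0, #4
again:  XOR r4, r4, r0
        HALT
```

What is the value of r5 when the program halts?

-56

after MOV r5, #28: r5=28
after MOV r3, #0: r3=0
after MOV r0, #29: r0=29
after MOV r4, #-9: r4=-9
after ADD r0, r4, r5: r0=(-9)+28=19
after SUB r4, r3, r5: r4=0-28=-28
CMP r0, #4  (cmp 19,4)
BEQ again: not taken
after ADD r5, r4, r4: r5=(-28)+(-28)=-56
after OR r4, r4, #15: r4=(-28)|15=-17
after LSL r3, r0, #4: r3=19<<4=304
after XOR r4, r4, r0: r4=(-17)^19=-4
halt.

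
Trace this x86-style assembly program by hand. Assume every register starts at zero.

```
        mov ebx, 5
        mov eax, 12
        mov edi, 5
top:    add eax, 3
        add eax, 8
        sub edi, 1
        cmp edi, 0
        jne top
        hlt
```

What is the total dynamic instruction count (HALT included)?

29

after mov ebx, 5: ebx=5
after mov eax, 12: eax=12
after mov edi, 5: edi=5
after add eax, 3: eax=12+3=15
after add eax, 8: eax=15+8=23
after sub edi, 1: edi=5-1=4
cmp edi, 0  (cmp 4,0)
jne top: taken
after add eax, 3: eax=23+3=26
after add eax, 8: eax=26+8=34
after sub edi, 1: edi=4-1=3
cmp edi, 0  (cmp 3,0)
jne top: taken
after add eax, 3: eax=34+3=37
after add eax, 8: eax=37+8=45
after sub edi, 1: edi=3-1=2
cmp edi, 0  (cmp 2,0)
jne top: taken
after add eax, 3: eax=45+3=48
after add eax, 8: eax=48+8=56
after sub edi, 1: edi=2-1=1
cmp edi, 0  (cmp 1,0)
jne top: taken
after add eax, 3: eax=56+3=59
after add eax, 8: eax=59+8=67
after sub edi, 1: edi=1-1=0
cmp edi, 0  (cmp 0,0)
jne top: not taken
halt.
Total executed instructions: 29.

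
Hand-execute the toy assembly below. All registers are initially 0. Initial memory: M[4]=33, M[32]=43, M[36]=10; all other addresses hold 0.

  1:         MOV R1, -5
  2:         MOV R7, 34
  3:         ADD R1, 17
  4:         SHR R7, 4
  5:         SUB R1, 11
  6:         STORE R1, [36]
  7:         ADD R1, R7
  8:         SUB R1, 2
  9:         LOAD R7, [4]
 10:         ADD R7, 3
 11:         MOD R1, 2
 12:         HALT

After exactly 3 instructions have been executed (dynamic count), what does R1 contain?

after MOV R1, -5: R1=-5
after MOV R7, 34: R7=34
after ADD R1, 17: R1=(-5)+17=12
After step 3: R1 = 12.

12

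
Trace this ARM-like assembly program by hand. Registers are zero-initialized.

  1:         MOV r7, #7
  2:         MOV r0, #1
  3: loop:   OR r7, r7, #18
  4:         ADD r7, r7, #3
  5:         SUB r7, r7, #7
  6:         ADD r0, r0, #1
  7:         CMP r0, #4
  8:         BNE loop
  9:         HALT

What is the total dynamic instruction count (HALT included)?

MOV r7, #7 → r7=7
MOV r0, #1 → r0=1
OR r7, r7, #18 → r7=7|18=23
ADD r7, r7, #3 → r7=23+3=26
SUB r7, r7, #7 → r7=26-7=19
ADD r0, r0, #1 → r0=1+1=2
CMP r0, #4  (cmp 2,4)
BNE loop: taken
OR r7, r7, #18 → r7=19|18=19
ADD r7, r7, #3 → r7=19+3=22
SUB r7, r7, #7 → r7=22-7=15
ADD r0, r0, #1 → r0=2+1=3
CMP r0, #4  (cmp 3,4)
BNE loop: taken
OR r7, r7, #18 → r7=15|18=31
ADD r7, r7, #3 → r7=31+3=34
SUB r7, r7, #7 → r7=34-7=27
ADD r0, r0, #1 → r0=3+1=4
CMP r0, #4  (cmp 4,4)
BNE loop: not taken
halt.
Total executed instructions: 21.

21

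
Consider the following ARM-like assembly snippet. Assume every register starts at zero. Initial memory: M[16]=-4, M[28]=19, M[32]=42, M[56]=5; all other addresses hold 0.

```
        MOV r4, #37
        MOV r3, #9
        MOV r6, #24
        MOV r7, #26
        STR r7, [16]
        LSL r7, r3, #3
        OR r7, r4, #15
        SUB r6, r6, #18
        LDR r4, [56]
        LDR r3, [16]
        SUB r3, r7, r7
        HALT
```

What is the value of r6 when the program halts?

6

r4=37
r3=9
r6=24
r7=26
STR r7, [16] → M[16]=26
r7=9<<3=72
r7=37|15=47
r6=24-18=6
r4=M[56]=5
r3=M[16]=26
r3=47-47=0
halt.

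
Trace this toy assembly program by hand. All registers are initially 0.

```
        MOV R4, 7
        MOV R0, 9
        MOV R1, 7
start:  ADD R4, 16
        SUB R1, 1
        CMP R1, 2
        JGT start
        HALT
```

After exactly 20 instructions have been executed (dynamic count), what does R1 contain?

after MOV R4, 7: R4=7
after MOV R0, 9: R0=9
after MOV R1, 7: R1=7
after ADD R4, 16: R4=7+16=23
after SUB R1, 1: R1=7-1=6
CMP R1, 2  (cmp 6,2)
JGT start: taken
after ADD R4, 16: R4=23+16=39
after SUB R1, 1: R1=6-1=5
CMP R1, 2  (cmp 5,2)
JGT start: taken
after ADD R4, 16: R4=39+16=55
after SUB R1, 1: R1=5-1=4
CMP R1, 2  (cmp 4,2)
JGT start: taken
after ADD R4, 16: R4=55+16=71
after SUB R1, 1: R1=4-1=3
CMP R1, 2  (cmp 3,2)
JGT start: taken
after ADD R4, 16: R4=71+16=87
After step 20: R1 = 3.

3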